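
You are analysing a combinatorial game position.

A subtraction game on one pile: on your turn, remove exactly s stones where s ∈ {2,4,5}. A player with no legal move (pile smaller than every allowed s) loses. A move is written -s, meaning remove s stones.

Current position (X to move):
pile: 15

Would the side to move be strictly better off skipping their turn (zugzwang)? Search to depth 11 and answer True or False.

ply 1, X at 15 | -2=-1→13*; -4=-1→11; -5=-1→10
ply 2, O at 13 | -2=-1→11; -4=-1→9; -5=+1→8*
ply 3, X at 8 | -2=-1→6*; -4=-1→4; -5=-1→3
ply 4, O at 6 | -2=-1→4; -4=-1→2; -5=+1→1*
ply 5: 1 is terminal -1 (X); from 15 depth 11
if X skipped the turn, O would face:
~ ply 1, O at 15 | -2=-1→13*; -4=-1→11; -5=-1→10
~ ply 2, X at 13 | -2=-1→11; -4=-1→9; -5=+1→8*
~ ply 3, O at 8 | -2=-1→6*; -4=-1→4; -5=-1→3
~ ply 4, X at 6 | -2=-1→4; -4=-1→2; -5=+1→1*
~ ply 5: 1 is terminal -1 (O); from 15 depth 11
compare (X): move=-1 vs pass=+1

zugzwang(15, X) = True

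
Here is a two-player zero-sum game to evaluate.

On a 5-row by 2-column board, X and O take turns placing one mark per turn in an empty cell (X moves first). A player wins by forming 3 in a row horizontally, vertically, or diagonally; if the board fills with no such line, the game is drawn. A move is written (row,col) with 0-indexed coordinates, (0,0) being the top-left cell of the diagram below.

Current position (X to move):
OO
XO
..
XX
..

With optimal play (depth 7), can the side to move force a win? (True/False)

X winning at [OO/XO/../XX/..]: True

[OO/XO/../XX/..] X move#1: (2,0):+1/OO/XO/X./XX/..*, (2,1):+1/OO/XO/.X/XX/.., (4,0):-1/OO/XO/../XX/X., (4,1):-1/OO/XO/../XX/.X
[OO/XO/X./XX/..] end (terminal -1, O#2); searched OO/XO/../XX/.. to 7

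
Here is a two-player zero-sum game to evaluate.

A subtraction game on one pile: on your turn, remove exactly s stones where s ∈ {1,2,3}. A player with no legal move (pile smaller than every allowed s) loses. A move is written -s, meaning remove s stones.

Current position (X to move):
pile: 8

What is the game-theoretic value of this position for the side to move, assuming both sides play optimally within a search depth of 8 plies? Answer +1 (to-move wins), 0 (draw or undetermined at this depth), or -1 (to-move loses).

ply 1, X at 8 | -1=-1→7*; -2=-1→6; -3=-1→5
ply 2, O at 7 | -1=-1→6; -2=-1→5; -3=+1→4*
ply 3, X at 4 | -1=-1→3*; -2=-1→2; -3=-1→1
ply 4, O at 3 | -1=-1→2; -2=-1→1; -3=+1→0*
ply 5: 0 is terminal -1 (X); from 8 depth 8

value(8, X) = -1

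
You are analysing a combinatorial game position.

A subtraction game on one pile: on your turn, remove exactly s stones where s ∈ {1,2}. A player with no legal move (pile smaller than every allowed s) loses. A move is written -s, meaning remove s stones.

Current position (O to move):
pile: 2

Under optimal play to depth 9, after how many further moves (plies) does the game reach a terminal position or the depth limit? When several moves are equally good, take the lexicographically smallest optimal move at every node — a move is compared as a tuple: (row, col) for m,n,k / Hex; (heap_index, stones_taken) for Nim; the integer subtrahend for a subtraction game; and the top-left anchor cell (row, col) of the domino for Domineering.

PV length from [2]: 1 ply

p1 O@[2]: -1[1]-1 -2[0]+1*
p2 X@[0] terminal -1; root [2] d9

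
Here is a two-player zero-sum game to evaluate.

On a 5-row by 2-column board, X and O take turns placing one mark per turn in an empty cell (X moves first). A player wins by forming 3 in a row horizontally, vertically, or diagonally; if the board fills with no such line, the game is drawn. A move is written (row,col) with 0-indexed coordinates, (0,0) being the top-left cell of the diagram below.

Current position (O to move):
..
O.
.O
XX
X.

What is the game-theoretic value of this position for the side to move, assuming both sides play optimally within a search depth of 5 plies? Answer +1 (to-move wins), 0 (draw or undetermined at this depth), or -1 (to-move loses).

ply 1, O at ../O./.O/XX/X. | (0,0)=-1→O./O./.O/XX/X.; (0,1)=-1→.O/O./.O/XX/X.; (1,1)=-1→../OO/.O/XX/X.; (2,0)=+0→../O./OO/XX/X.*; (4,1)=-1→../O./.O/XX/XO
ply 2, X at ../O./OO/XX/X. | (0,0)=+0→X./O./OO/XX/X.*; (0,1)=-1→.X/O./OO/XX/X.; (1,1)=-1→../OX/OO/XX/X.; (4,1)=-1→../O./OO/XX/XX
ply 3, O at X./O./OO/XX/X. | (0,1)=+0→XO/O./OO/XX/X.*; (1,1)=+0→X./OO/OO/XX/X.; (4,1)=+0→X./O./OO/XX/XO
ply 4, X at XO/O./OO/XX/X. | (1,1)=+0→XO/OX/OO/XX/X.*; (4,1)=-1→XO/O./OO/XX/XX
ply 5, O at XO/OX/OO/XX/X. | (4,1)=+0→XO/OX/OO/XX/XO*
ply 6: XO/OX/OO/XX/XO is terminal +0 (X); from ../O./.O/XX/X. depth 5

value(../O./.O/XX/X., O) = 0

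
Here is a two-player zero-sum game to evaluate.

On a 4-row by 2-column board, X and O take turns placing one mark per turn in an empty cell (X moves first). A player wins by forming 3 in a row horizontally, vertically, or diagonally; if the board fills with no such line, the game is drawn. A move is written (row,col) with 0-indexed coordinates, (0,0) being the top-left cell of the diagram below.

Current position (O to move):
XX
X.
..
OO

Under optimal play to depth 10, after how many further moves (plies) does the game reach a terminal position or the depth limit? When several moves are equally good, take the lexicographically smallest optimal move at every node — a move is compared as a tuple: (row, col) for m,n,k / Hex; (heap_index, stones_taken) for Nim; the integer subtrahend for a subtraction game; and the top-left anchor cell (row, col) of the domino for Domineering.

p1 O@[XX/X./../OO]: (1,1)[XX/XO/../OO]-1 (2,0)[XX/X./O./OO]+0* (2,1)[XX/X./.O/OO]-1
p2 X@[XX/X./O./OO]: (1,1)[XX/XX/O./OO]+0* (2,1)[XX/X./OX/OO]+0
p3 O@[XX/XX/O./OO]: (2,1)[XX/XX/OO/OO]+0*
p4 X@[XX/XX/OO/OO] terminal +0; root [XX/X./../OO] d10

PV length from [XX/X./../OO]: 3 plies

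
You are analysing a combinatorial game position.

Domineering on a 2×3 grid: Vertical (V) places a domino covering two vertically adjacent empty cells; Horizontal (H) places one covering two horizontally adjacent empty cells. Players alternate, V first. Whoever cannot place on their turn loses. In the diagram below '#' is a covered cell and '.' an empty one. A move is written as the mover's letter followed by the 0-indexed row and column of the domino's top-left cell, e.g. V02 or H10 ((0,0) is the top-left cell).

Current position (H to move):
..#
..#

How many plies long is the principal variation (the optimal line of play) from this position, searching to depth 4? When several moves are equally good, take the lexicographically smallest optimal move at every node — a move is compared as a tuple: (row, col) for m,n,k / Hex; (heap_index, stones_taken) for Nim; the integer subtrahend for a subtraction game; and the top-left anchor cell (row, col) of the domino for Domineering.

[..#/..#] H move#1: H00:+1/###/..#*, H10:+1/..#/###
[###/..#] end (terminal -1, V#2); searched ..#/..# to 4

PV length from [..#/..#]: 1 ply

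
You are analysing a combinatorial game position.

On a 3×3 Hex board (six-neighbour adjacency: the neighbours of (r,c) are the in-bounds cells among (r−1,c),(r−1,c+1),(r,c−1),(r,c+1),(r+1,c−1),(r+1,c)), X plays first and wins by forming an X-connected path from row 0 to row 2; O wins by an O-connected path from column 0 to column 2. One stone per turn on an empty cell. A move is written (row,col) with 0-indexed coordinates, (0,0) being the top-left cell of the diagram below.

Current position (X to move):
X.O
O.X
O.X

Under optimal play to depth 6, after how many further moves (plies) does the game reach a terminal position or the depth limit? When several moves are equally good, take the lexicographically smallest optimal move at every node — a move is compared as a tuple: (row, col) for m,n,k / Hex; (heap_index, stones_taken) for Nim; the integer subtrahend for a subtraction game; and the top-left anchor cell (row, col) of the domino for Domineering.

[X.O/O.X/O.X] X move#1: (0,1):-1/XXO/O.X/O.X*, (1,1):-1/X.O/OXX/O.X, (2,1):-1/X.O/O.X/OXX
[XXO/O.X/O.X] O move#2: (1,1):+1/XXO/OOX/O.X*, (2,1):-1/XXO/O.X/OOX
[XXO/OOX/O.X] end (terminal -1, X#3); searched X.O/O.X/O.X to 6

PV length from [X.O/O.X/O.X]: 2 plies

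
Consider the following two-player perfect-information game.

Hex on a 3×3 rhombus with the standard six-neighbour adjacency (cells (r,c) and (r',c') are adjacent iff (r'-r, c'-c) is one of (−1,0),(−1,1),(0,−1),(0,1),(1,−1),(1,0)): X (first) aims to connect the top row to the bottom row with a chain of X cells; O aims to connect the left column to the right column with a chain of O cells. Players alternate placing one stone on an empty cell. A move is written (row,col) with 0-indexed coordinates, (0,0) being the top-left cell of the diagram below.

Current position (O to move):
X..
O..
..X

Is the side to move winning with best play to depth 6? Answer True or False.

O winning at [X../O../..X]: True

[X../O../..X] O move#1: (0,1):-1/XO./O../..X, (0,2):+1/X.O/O../..X*, (1,1):+1/X../OO./..X, (1,2):-1/X../O.O/..X, (2,0):-1/X../O../O.X, (2,1):-1/X../O../.OX
[X.O/O../..X] X move#2: (0,1):-1/XXO/O../..X*, (1,1):-1/X.O/OX./..X, (1,2):-1/X.O/O.X/..X, (2,0):-1/X.O/O../X.X, (2,1):-1/X.O/O../.XX
[XXO/O../..X] O move#3: (1,1):+1/XXO/OO./..X*, (1,2):-1/XXO/O.O/..X, (2,0):-1/XXO/O../O.X, (2,1):-1/XXO/O../.OX
[XXO/OO./..X] end (terminal -1, X#4); searched X../O../..X to 6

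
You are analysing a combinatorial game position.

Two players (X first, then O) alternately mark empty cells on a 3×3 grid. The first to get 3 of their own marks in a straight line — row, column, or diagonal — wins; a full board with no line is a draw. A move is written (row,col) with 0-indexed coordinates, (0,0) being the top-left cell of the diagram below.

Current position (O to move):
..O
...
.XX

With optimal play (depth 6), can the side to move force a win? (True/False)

p1 O@[..O/.../.XX]: (0,0)[O.O/.../.XX]-1* (0,1)[.OO/.../.XX]-1 (1,0)[..O/O../.XX]-1 (1,1)[..O/.O./.XX]-1 (1,2)[..O/..O/.XX]-1 (2,0)[..O/.../OXX]-1
p2 X@[O.O/.../.XX]: (0,1)[OXO/.../.XX]+1* (1,0)[O.O/X../.XX]-1 (1,1)[O.O/.X./.XX]-1 (1,2)[O.O/..X/.XX]-1 (2,0)[O.O/.../XXX]+1
p3 O@[OXO/.../.XX]: (1,0)[OXO/O../.XX]-1* (1,1)[OXO/.O./.XX]-1 (1,2)[OXO/..O/.XX]-1 (2,0)[OXO/.../OXX]-1
p4 X@[OXO/O../.XX]: (1,1)[OXO/OX./.XX]+1* (1,2)[OXO/O.X/.XX]-1 (2,0)[OXO/O../XXX]+1
p5 O@[OXO/OX./.XX] terminal -1; root [..O/.../.XX] d6

O winning at [..O/.../.XX]: False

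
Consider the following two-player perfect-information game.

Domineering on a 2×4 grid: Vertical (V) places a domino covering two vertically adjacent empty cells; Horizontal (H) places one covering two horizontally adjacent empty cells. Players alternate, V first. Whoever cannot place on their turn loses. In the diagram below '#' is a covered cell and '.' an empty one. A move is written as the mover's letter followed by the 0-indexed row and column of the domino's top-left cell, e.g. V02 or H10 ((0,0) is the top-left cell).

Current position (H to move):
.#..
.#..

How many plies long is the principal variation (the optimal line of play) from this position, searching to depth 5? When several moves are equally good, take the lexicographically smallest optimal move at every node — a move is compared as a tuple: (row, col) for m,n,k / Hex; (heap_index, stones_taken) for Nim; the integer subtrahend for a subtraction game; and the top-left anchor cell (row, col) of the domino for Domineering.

PV length from [.#../.#..]: 3 plies

p1 H@[.#../.#..]: H02[.###/.#..]+1* H12[.#../.###]+1
p2 V@[.###/.#..]: V00[####/##..]-1*
p3 H@[####/##..]: H12[####/####]+1*
p4 V@[####/####] terminal -1; root [.#../.#..] d5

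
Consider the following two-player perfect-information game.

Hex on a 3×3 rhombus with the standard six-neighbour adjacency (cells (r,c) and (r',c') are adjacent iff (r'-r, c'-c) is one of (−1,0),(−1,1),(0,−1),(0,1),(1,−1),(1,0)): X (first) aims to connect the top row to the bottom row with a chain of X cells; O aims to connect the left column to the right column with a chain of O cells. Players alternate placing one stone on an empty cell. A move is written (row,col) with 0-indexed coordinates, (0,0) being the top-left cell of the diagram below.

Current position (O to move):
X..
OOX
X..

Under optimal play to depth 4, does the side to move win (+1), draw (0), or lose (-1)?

ply 1, O at X../OOX/X.. | (0,1)=-1→XO./OOX/X..; (0,2)=+1→X.O/OOX/X..*; (2,1)=+1→X../OOX/XO.; (2,2)=+1→X../OOX/X.O
ply 2: X.O/OOX/X.. is terminal -1 (X); from X../OOX/X.. depth 4

value(X../OOX/X.., O) = +1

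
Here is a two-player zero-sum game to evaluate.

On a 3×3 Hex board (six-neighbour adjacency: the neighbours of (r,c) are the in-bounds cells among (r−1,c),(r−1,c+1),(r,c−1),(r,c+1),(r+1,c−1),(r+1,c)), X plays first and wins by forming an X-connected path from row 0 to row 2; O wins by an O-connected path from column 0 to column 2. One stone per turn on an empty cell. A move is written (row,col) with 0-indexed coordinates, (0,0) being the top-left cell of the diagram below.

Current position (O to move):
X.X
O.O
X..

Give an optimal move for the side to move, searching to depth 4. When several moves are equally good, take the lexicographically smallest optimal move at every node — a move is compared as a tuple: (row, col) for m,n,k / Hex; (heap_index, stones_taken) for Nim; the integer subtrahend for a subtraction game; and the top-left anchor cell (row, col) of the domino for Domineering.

p1 O@[X.X/O.O/X..]: (0,1)[XOX/O.O/X..]-1 (1,1)[X.X/OOO/X..]+1* (2,1)[X.X/O.O/XO.]-1 (2,2)[X.X/O.O/X.O]-1
p2 X@[X.X/OOO/X..] terminal -1; root [X.X/O.O/X..] d4

O's best at [X.X/O.O/X..]: (1,1)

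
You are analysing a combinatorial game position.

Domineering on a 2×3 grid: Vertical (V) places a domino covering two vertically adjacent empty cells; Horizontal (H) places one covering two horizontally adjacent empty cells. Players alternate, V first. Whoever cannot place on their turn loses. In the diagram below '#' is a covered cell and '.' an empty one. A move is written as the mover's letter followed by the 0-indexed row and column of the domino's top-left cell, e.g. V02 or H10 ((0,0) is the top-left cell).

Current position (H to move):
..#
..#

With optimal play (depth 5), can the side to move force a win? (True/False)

H winning at [..#/..#]: True

p1 H@[..#/..#]: H00[###/..#]+1* H10[..#/###]+1
p2 V@[###/..#] terminal -1; root [..#/..#] d5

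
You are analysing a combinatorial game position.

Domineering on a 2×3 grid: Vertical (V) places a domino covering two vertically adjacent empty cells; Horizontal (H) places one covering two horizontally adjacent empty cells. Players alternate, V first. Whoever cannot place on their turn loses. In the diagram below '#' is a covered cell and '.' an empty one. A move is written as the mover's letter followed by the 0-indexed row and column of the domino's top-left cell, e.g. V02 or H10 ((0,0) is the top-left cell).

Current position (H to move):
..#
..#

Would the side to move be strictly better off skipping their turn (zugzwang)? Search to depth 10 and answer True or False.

ply 1, H at ..#/..# | H00=+1→###/..#*; H10=+1→..#/###
ply 2: ###/..# is terminal -1 (V); from ..#/..# depth 10
suppose H passes — search the same position with V to move:
pass> ply 1, V at ..#/..# | V00=+1→#.#/#.#*; V01=+1→.##/.##
pass> ply 2: #.#/#.# is terminal -1 (H); from ..#/..# depth 10
for H: play +1, pass -1

zugzwang(..#/..#, H) = False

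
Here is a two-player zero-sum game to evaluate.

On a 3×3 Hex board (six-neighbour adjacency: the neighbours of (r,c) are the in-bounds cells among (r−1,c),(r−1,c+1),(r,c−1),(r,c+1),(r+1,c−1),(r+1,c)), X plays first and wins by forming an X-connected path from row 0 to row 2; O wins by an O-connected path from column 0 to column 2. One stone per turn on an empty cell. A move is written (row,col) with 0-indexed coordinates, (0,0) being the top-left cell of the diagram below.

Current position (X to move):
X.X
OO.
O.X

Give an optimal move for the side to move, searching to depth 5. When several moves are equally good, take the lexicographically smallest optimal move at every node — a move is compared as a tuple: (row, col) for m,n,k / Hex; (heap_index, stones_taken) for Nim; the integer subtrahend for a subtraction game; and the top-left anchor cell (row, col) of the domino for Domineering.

X's best at [X.X/OO./O.X]: (1,2)

p1 X@[X.X/OO./O.X]: (0,1)[XXX/OO./O.X]-1 (1,2)[X.X/OOX/O.X]+1* (2,1)[X.X/OO./OXX]-1
p2 O@[X.X/OOX/O.X] terminal -1; root [X.X/OO./O.X] d5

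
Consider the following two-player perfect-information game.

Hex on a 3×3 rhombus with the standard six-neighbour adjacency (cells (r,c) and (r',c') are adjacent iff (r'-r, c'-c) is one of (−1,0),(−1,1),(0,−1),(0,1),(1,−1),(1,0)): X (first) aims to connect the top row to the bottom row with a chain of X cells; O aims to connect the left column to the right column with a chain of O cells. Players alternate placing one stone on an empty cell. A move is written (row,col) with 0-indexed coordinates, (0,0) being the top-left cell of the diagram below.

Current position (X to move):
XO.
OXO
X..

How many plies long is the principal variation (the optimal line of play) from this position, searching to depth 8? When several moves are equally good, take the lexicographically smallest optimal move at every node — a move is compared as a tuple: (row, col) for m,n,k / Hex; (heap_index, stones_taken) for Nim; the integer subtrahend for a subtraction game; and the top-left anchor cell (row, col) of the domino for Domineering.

PV length from [XO./OXO/X..]: 1 ply

[XO./OXO/X..] X move#1: (0,2):+1/XOX/OXO/X..*, (2,1):-1/XO./OXO/XX., (2,2):-1/XO./OXO/X.X
[XOX/OXO/X..] end (terminal -1, O#2); searched XO./OXO/X.. to 8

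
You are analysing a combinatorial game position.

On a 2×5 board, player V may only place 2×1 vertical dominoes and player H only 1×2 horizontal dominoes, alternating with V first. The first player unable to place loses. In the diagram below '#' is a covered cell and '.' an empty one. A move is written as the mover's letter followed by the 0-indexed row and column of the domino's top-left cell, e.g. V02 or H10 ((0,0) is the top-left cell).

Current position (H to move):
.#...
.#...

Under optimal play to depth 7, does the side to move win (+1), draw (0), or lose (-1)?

value(.#.../.#..., H) = -1

[.#.../.#...] H move#1: H02:-1/.###./.#...*, H03:-1/.#.##/.#..., H12:-1/.#.../.###., H13:-1/.#.../.#.##
[.###./.#...] V move#2: V00:-1/####./##..., V04:+1/.####/.#..#*
[.####/.#..#] H move#3: H12:-1/.####/.####*
[.####/.####] V move#4: V00:+1/#####/#####*
[#####/#####] end (terminal -1, H#5); searched .#.../.#... to 7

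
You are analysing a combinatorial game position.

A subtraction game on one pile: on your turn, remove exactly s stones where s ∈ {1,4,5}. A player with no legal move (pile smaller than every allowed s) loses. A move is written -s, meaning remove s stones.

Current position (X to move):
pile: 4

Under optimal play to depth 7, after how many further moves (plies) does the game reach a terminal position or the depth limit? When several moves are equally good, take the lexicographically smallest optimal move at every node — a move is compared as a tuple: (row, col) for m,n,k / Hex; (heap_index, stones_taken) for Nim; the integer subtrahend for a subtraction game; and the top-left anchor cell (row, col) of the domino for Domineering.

p1 X@[4]: -1[3]-1 -4[0]+1*
p2 O@[0] terminal -1; root [4] d7

PV length from [4]: 1 ply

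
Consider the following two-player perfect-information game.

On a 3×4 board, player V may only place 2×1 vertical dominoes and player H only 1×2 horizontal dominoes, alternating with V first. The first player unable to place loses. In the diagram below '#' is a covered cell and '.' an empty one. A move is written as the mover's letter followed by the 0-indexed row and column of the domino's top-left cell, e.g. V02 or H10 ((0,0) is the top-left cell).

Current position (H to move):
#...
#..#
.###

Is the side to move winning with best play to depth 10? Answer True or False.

ply 1, H at #.../#..#/.### | H01=+1→###./#..#/.###*; H02=-1→#.##/#..#/.###; H11=+1→#.../####/.###
ply 2: ###./#..#/.### is terminal -1 (V); from #.../#..#/.### depth 10

H winning at [#.../#..#/.###]: True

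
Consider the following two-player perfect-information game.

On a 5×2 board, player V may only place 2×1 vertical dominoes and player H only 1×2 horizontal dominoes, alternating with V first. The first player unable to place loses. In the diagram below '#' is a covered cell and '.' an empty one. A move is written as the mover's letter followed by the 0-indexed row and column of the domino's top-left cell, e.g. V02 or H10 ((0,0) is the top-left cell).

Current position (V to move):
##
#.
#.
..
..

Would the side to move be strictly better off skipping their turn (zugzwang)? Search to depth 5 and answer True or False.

p1 V@[##/#./#./../..]: V11[##/##/##/../..]-1 V21[##/#./##/.#/..]-1 V30[##/#./#./#./#.]+1* V31[##/#./#./.#/.#]+1
p2 H@[##/#./#./#./#.] terminal -1; root [##/#./#./../..] d5
pass branch (H moves first from the same position):
  | p1 H@[##/#./#./../..]: H30[##/#./#./##/..]+1* H40[##/#./#./../##]-1
  | p2 V@[##/#./#./##/..]: V11[##/##/##/##/..]-1*
  | p3 H@[##/##/##/##/..]: H40[##/##/##/##/##]+1*
  | p4 V@[##/##/##/##/##] terminal -1; root [##/#./#./../..] d5
V moving scores +1; V passing scores -1

zugzwang(##/#./#./../.., V) = False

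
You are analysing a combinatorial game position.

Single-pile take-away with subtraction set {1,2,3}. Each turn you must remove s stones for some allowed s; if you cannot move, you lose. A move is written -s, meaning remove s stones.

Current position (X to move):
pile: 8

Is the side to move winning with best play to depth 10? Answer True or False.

X winning at [8]: False

p1 X@[8]: -1[7]-1* -2[6]-1 -3[5]-1
p2 O@[7]: -1[6]-1 -2[5]-1 -3[4]+1*
p3 X@[4]: -1[3]-1* -2[2]-1 -3[1]-1
p4 O@[3]: -1[2]-1 -2[1]-1 -3[0]+1*
p5 X@[0] terminal -1; root [8] d10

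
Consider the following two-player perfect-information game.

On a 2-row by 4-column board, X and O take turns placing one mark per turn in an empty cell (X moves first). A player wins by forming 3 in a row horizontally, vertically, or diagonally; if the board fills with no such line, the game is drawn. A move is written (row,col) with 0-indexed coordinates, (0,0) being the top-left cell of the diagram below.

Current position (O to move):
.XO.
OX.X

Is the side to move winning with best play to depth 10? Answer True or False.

[.XO./OX.X] O move#1: (0,0):-1/OXO./OX.X, (0,3):-1/.XOO/OX.X, (1,2):+0/.XO./OXOX*
[.XO./OXOX] X move#2: (0,0):+0/XXO./OXOX*, (0,3):+0/.XOX/OXOX
[XXO./OXOX] O move#3: (0,3):+0/XXOO/OXOX*
[XXOO/OXOX] end (terminal +0, X#4); searched .XO./OX.X to 10

O winning at [.XO./OX.X]: False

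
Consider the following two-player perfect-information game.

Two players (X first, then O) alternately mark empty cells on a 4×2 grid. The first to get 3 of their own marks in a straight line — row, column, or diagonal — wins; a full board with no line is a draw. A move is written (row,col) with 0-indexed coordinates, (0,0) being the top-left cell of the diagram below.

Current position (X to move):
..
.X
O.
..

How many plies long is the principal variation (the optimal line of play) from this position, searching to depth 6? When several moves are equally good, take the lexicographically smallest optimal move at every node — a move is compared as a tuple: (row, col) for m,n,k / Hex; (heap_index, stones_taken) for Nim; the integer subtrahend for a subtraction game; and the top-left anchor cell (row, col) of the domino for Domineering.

p1 X@[../.X/O./..]: (0,0)[X./.X/O./..]+0 (0,1)[.X/.X/O./..]+0 (1,0)[../XX/O./..]+0 (2,1)[../.X/OX/..]+1* (3,0)[../.X/O./X.]+0 (3,1)[../.X/O./.X]+0
p2 O@[../.X/OX/..]: (0,0)[O./.X/OX/..]-1* (0,1)[.O/.X/OX/..]-1 (1,0)[../OX/OX/..]-1 (3,0)[../.X/OX/O.]-1 (3,1)[../.X/OX/.O]-1
p3 X@[O./.X/OX/..]: (0,1)[OX/.X/OX/..]+1* (1,0)[O./XX/OX/..]+1 (3,0)[O./.X/OX/X.]-1 (3,1)[O./.X/OX/.X]+1
p4 O@[OX/.X/OX/..] terminal -1; root [../.X/O./..] d6

PV length from [../.X/O./..]: 3 plies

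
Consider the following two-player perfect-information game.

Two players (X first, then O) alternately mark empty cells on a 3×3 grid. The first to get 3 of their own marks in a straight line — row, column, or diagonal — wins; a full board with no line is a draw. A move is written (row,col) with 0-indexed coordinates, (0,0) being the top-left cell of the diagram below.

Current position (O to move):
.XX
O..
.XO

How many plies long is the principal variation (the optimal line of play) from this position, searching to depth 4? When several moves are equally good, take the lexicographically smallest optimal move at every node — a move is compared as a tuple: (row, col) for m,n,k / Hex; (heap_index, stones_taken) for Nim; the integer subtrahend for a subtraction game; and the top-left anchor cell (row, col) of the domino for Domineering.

PV length from [.XX/O../.XO]: 2 plies

p1 O@[.XX/O../.XO]: (0,0)[OXX/O../.XO]-1* (1,1)[.XX/OO./.XO]-1 (1,2)[.XX/O.O/.XO]-1 (2,0)[.XX/O../OXO]-1
p2 X@[OXX/O../.XO]: (1,1)[OXX/OX./.XO]+1* (1,2)[OXX/O.X/.XO]-1 (2,0)[OXX/O../XXO]-1
p3 O@[OXX/OX./.XO] terminal -1; root [.XX/O../.XO] d4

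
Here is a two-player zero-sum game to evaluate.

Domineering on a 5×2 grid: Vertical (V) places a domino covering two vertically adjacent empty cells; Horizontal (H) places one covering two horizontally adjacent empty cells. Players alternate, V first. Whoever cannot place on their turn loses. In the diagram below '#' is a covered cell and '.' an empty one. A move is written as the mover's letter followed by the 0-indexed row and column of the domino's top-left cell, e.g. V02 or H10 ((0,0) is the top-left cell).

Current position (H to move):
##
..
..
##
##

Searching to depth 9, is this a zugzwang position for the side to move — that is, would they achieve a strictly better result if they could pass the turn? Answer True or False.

zugzwang(##/../../##/##, H) = False

[##/../../##/##] H move#1: H10:+1/##/##/../##/##*, H20:+1/##/../##/##/##
[##/##/../##/##] end (terminal -1, V#2); searched ##/../../##/## to 9
if H skipped the turn, V would face:
~ [##/../../##/##] V move#1: V10:+1/##/#./#./##/##*, V11:+1/##/.#/.#/##/##
~ [##/#./#./##/##] end (terminal -1, H#2); searched ##/../../##/## to 9
compare (H): move=+1 vs pass=-1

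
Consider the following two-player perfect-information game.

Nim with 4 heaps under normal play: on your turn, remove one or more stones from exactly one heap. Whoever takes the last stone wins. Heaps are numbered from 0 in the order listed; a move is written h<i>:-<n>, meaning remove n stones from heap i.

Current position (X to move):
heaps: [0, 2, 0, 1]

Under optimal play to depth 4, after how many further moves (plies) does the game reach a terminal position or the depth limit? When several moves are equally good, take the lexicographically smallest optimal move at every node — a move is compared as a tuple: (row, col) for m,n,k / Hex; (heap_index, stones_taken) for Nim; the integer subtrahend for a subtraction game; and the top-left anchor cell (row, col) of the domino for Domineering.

PV length from [(0,2,0,1)]: 3 plies

p1 X@[(0,2,0,1)]: h1:-1[(0,1,0,1)]+1* h1:-2[(0,0,0,1)]-1 h3:-1[(0,2,0,0)]-1
p2 O@[(0,1,0,1)]: h1:-1[(0,0,0,1)]-1* h3:-1[(0,1,0,0)]-1
p3 X@[(0,0,0,1)]: h3:-1[(0,0,0,0)]+1*
p4 O@[(0,0,0,0)] terminal -1; root [(0,2,0,1)] d4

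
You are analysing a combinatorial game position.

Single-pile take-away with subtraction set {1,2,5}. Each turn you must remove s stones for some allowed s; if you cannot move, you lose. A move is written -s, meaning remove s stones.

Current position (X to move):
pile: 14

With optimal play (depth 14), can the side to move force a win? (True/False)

X winning at [14]: True

[14] X move#1: -1:-1/13, -2:+1/12*, -5:+1/9
[12] O move#2: -1:-1/11*, -2:-1/10, -5:-1/7
[11] X move#3: -1:-1/10, -2:+1/9*, -5:+1/6
[9] O move#4: -1:-1/8*, -2:-1/7, -5:-1/4
[8] X move#5: -1:-1/7, -2:+1/6*, -5:+1/3
[6] O move#6: -1:-1/5*, -2:-1/4, -5:-1/1
[5] X move#7: -1:-1/4, -2:+1/3*, -5:+1/0
[3] O move#8: -1:-1/2*, -2:-1/1
[2] X move#9: -1:-1/1, -2:+1/0*
[0] end (terminal -1, O#10); searched 14 to 14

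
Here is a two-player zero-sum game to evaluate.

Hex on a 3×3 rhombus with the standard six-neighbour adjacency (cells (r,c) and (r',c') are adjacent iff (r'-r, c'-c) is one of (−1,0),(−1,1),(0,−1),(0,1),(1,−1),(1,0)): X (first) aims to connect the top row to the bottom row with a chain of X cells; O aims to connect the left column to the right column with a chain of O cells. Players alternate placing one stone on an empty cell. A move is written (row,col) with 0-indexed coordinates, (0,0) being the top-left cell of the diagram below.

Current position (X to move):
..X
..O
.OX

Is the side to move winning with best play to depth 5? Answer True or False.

p1 X@[..X/..O/.OX]: (0,0)[X.X/..O/.OX]-1 (0,1)[.XX/..O/.OX]-1 (1,0)[..X/X.O/.OX]-1 (1,1)[..X/.XO/.OX]-1 (2,0)[..X/..O/XOX]+1*
p2 O@[..X/..O/XOX]: (0,0)[O.X/..O/XOX]-1* (0,1)[.OX/..O/XOX]-1 (1,0)[..X/O.O/XOX]-1 (1,1)[..X/.OO/XOX]-1
p3 X@[O.X/..O/XOX]: (0,1)[OXX/..O/XOX]+1* (1,0)[O.X/X.O/XOX]+1 (1,1)[O.X/.XO/XOX]+1
p4 O@[OXX/..O/XOX]: (1,0)[OXX/O.O/XOX]-1* (1,1)[OXX/.OO/XOX]-1
p5 X@[OXX/O.O/XOX]: (1,1)[OXX/OXO/XOX]+1*
p6 O@[OXX/OXO/XOX] terminal -1; root [..X/..O/.OX] d5

X winning at [..X/..O/.OX]: True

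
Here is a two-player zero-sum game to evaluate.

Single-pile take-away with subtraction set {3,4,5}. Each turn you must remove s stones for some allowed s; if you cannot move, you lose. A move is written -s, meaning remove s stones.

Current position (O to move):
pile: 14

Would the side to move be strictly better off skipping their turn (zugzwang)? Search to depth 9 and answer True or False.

zugzwang(14, O) = False

p1 O@[14]: -3[11]-1 -4[10]+1* -5[9]+1
p2 X@[10]: -3[7]-1* -4[6]-1 -5[5]-1
p3 O@[7]: -3[4]-1 -4[3]-1 -5[2]+1*
p4 X@[2] terminal -1; root [14] d9
pass branch (X moves first from the same position):
  | p1 X@[14]: -3[11]-1 -4[10]+1* -5[9]+1
  | p2 O@[10]: -3[7]-1* -4[6]-1 -5[5]-1
  | p3 X@[7]: -3[4]-1 -4[3]-1 -5[2]+1*
  | p4 O@[2] terminal -1; root [14] d9
O moving scores +1; O passing scores -1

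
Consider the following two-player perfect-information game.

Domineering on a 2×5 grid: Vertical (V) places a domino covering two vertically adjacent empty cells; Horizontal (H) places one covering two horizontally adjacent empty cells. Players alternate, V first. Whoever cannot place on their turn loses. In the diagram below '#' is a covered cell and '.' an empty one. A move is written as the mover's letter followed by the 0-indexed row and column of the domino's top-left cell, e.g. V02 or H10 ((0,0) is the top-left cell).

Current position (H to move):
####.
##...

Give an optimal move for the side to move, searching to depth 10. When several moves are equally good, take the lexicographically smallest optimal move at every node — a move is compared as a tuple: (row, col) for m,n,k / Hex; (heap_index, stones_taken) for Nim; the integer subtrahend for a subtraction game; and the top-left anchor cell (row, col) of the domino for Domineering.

H's best at [####./##...]: H13

p1 H@[####./##...]: H12[####./####.]-1 H13[####./##.##]+1*
p2 V@[####./##.##] terminal -1; root [####./##...] d10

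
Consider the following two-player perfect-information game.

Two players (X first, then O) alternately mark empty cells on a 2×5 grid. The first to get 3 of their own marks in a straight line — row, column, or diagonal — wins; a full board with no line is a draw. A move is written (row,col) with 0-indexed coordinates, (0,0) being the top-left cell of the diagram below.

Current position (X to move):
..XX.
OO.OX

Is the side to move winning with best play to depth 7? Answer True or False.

[..XX./OO.OX] X move#1: (0,0):-1/X.XX./OO.OX, (0,1):+1/.XXX./OO.OX*, (0,4):+1/..XXX/OO.OX, (1,2):+1/..XX./OOXOX
[.XXX./OO.OX] end (terminal -1, O#2); searched ..XX./OO.OX to 7

X winning at [..XX./OO.OX]: True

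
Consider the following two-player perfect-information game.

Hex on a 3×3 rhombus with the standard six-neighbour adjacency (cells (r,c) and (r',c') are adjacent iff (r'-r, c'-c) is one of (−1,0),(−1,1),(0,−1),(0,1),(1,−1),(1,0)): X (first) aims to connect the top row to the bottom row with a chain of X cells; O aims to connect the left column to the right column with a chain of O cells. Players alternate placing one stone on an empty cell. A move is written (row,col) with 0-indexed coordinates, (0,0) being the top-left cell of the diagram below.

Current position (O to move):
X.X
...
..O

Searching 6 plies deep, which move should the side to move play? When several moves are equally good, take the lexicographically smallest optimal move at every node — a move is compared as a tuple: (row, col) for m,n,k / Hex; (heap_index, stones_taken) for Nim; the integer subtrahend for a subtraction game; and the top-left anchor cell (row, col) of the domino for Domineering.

ply 1, O at X.X/.../..O | (0,1)=-1→XOX/.../..O; (1,0)=-1→X.X/O../..O; (1,1)=+1→X.X/.O./..O*; (1,2)=-1→X.X/..O/..O; (2,0)=-1→X.X/.../O.O; (2,1)=-1→X.X/.../.OO
ply 2, X at X.X/.O./..O | (0,1)=-1→XXX/.O./..O*; (1,0)=-1→X.X/XO./..O; (1,2)=-1→X.X/.OX/..O; (2,0)=-1→X.X/.O./X.O; (2,1)=-1→X.X/.O./.XO
ply 3, O at XXX/.O./..O | (1,0)=+1→XXX/OO./..O*; (1,2)=+1→XXX/.OO/..O; (2,0)=+1→XXX/.O./O.O; (2,1)=+1→XXX/.O./.OO
ply 4, X at XXX/OO./..O | (1,2)=-1→XXX/OOX/..O*; (2,0)=-1→XXX/OO./X.O; (2,1)=-1→XXX/OO./.XO
ply 5, O at XXX/OOX/..O | (2,0)=-1→XXX/OOX/O.O; (2,1)=+1→XXX/OOX/.OO*
ply 6: XXX/OOX/.OO is terminal -1 (X); from X.X/.../..O depth 6

O's best at [X.X/.../..O]: (1,1)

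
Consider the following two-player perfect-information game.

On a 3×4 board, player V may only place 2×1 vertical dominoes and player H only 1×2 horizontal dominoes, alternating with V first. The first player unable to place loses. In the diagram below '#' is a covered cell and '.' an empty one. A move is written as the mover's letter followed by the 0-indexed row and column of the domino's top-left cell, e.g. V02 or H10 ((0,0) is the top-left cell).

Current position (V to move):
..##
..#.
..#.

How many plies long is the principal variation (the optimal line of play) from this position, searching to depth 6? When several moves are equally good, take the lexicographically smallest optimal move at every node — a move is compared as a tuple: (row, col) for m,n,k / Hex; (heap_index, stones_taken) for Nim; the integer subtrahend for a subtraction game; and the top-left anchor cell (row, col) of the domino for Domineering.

PV length from [..##/..#./..#.]: 3 plies

p1 V@[..##/..#./..#.]: V00[#.##/#.#./..#.]+1* V01[.###/.##./..#.]+1 V10[..##/#.#./#.#.]+1 V11[..##/.##./.##.]+1 V13[..##/..##/..##]-1
p2 H@[#.##/#.#./..#.]: H20[#.##/#.#./###.]-1*
p3 V@[#.##/#.#./###.]: V01[####/###./###.]+1* V13[#.##/#.##/####]+1
p4 H@[####/###./###.] terminal -1; root [..##/..#./..#.] d6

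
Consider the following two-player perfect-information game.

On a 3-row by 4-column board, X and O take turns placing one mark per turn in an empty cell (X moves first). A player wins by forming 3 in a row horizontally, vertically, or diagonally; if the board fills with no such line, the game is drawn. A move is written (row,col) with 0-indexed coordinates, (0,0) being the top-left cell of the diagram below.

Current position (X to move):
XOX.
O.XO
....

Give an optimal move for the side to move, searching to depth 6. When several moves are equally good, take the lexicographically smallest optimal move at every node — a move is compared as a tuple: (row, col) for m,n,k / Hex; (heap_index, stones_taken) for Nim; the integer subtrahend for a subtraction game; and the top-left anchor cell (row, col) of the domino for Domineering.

p1 X@[XOX./O.XO/....]: (0,3)[XOXX/O.XO/....]+1* (1,1)[XOX./OXXO/....]+1 (2,0)[XOX./O.XO/X...]+1 (2,1)[XOX./O.XO/.X..]+1 (2,2)[XOX./O.XO/..X.]+1 (2,3)[XOX./O.XO/...X]+0
p2 O@[XOXX/O.XO/....]: (1,1)[XOXX/OOXO/....]-1* (2,0)[XOXX/O.XO/O...]-1 (2,1)[XOXX/O.XO/.O..]-1 (2,2)[XOXX/O.XO/..O.]-1 (2,3)[XOXX/O.XO/...O]-1
p3 X@[XOXX/OOXO/....]: (2,0)[XOXX/OOXO/X...]-1 (2,1)[XOXX/OOXO/.X..]+1* (2,2)[XOXX/OOXO/..X.]+1 (2,3)[XOXX/OOXO/...X]-1
p4 O@[XOXX/OOXO/.X..] terminal -1; root [XOX./O.XO/....] d6

X's best at [XOX./O.XO/....]: (0,3)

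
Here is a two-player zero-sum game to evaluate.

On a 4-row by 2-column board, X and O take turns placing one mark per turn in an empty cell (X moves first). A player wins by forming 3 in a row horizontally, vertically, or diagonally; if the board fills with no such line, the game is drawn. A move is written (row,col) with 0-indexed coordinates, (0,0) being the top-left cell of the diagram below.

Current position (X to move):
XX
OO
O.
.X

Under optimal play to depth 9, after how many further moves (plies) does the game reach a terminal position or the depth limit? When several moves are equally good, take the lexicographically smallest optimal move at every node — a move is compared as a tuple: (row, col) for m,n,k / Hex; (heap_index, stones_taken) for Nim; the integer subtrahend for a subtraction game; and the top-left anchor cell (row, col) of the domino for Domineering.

PV length from [XX/OO/O./.X]: 2 plies

p1 X@[XX/OO/O./.X]: (2,1)[XX/OO/OX/.X]-1 (3,0)[XX/OO/O./XX]+0*
p2 O@[XX/OO/O./XX]: (2,1)[XX/OO/OO/XX]+0*
p3 X@[XX/OO/OO/XX] terminal +0; root [XX/OO/O./.X] d9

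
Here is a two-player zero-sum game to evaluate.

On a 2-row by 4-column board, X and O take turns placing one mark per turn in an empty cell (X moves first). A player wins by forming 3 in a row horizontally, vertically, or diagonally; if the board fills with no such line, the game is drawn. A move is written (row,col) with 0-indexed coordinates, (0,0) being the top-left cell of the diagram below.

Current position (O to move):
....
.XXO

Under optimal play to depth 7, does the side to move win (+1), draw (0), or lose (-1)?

value(..../.XXO, O) = 0

p1 O@[..../.XXO]: (0,0)[O.../.XXO]-1 (0,1)[.O../.XXO]-1 (0,2)[..O./.XXO]-1 (0,3)[...O/.XXO]-1 (1,0)[..../OXXO]+0*
p2 X@[..../OXXO]: (0,0)[X.../OXXO]+0* (0,1)[.X../OXXO]+0 (0,2)[..X./OXXO]+0 (0,3)[...X/OXXO]+0
p3 O@[X.../OXXO]: (0,1)[XO../OXXO]+0* (0,2)[X.O./OXXO]+0 (0,3)[X..O/OXXO]+0
p4 X@[XO../OXXO]: (0,2)[XOX./OXXO]+0* (0,3)[XO.X/OXXO]+0
p5 O@[XOX./OXXO]: (0,3)[XOXO/OXXO]+0*
p6 X@[XOXO/OXXO] terminal +0; root [..../.XXO] d7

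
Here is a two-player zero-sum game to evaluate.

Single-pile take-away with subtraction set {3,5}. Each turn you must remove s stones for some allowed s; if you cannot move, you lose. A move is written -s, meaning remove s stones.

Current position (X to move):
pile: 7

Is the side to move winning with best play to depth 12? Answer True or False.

p1 X@[7]: -3[4]-1 -5[2]+1*
p2 O@[2] terminal -1; root [7] d12

X winning at [7]: True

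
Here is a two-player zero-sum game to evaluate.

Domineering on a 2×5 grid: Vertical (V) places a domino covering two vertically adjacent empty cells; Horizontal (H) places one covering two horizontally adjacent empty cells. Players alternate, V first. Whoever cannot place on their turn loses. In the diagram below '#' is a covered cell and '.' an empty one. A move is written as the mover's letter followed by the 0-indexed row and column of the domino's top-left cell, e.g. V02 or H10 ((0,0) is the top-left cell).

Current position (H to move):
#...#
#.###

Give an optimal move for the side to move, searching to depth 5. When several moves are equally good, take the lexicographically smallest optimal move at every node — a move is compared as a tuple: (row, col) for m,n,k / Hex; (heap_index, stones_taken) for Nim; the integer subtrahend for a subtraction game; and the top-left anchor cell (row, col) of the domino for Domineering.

[#...#/#.###] H move#1: H01:+1/###.#/#.###*, H02:-1/#.###/#.###
[###.#/#.###] end (terminal -1, V#2); searched #...#/#.### to 5

H's best at [#...#/#.###]: H01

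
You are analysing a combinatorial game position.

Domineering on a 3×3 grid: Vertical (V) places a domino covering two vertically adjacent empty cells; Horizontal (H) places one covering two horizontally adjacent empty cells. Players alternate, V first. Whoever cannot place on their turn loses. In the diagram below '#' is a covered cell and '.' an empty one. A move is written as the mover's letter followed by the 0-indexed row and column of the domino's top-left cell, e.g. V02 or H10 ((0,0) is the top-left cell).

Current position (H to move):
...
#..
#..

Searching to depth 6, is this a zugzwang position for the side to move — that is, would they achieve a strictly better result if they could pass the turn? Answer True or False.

zugzwang(.../#../#.., H) = False

ply 1, H at .../#../#.. | H00=-1→##./#../#..; H01=-1→.##/#../#..; H11=+1→.../###/#..*; H21=-1→.../#../###
ply 2: .../###/#.. is terminal -1 (V); from .../#../#.. depth 6
pass branch (V moves first from the same position):
  | ply 1, V at .../#../#.. | V01=+1→.#./##./#..*; V02=+1→..#/#.#/#..; V11=+1→.../##./##.; V12=+1→.../#.#/#.#
  | ply 2, H at .#./##./#.. | H21=-1→.#./##./###*
  | ply 3, V at .#./##./### | V02=+1→.##/###/###*
  | ply 4: .##/###/### is terminal -1 (H); from .../#../#.. depth 6
H moving scores +1; H passing scores -1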